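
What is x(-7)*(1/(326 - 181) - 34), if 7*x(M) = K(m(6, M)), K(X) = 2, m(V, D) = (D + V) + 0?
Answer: -9858/1015 ≈ -9.7123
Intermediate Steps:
m(V, D) = D + V
x(M) = 2/7 (x(M) = (⅐)*2 = 2/7)
x(-7)*(1/(326 - 181) - 34) = 2*(1/(326 - 181) - 34)/7 = 2*(1/145 - 34)/7 = (2/7)*(-4929/145) = -9858/1015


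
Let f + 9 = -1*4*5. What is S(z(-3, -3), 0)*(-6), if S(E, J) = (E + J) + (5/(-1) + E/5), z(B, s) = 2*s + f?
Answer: 282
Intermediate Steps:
f = -29 (f = -9 - 1*4*5 = -9 - 4*5 = -9 - 20 = -29)
z(B, s) = -29 + 2*s (z(B, s) = 2*s - 29 = -29 + 2*s)
S(E, J) = -5 + J + 6*E/5 (S(E, J) = (E + J) + (5*(-1) + E*(1/5)) = (E + J) + (-5 + E/5) = -5 + J + 6*E/5)
S(z(-3, -3), 0)*(-6) = (-5 + 0 + 6*(-29 + 2*(-3))/5)*(-6) = (-5 + 0 + 6*(-29 - 6)/5)*(-6) = (-5 + 0 + (6/5)*(-35))*(-6) = (-5 + 0 - 42)*(-6) = -47*(-6) = 282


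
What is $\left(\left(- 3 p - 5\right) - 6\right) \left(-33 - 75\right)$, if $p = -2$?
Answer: $540$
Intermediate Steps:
$\left(\left(- 3 p - 5\right) - 6\right) \left(-33 - 75\right) = \left(\left(\left(-3\right) \left(-2\right) - 5\right) - 6\right) \left(-33 - 75\right) = \left(\left(6 - 5\right) - 6\right) \left(-33 - 75\right) = \left(1 - 6\right) \left(-108\right) = \left(-5\right) \left(-108\right) = 540$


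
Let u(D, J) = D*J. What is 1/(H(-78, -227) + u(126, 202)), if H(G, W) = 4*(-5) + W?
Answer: 1/25205 ≈ 3.9675e-5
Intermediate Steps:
H(G, W) = -20 + W
1/(H(-78, -227) + u(126, 202)) = 1/((-20 - 227) + 126*202) = 1/(-247 + 25452) = 1/25205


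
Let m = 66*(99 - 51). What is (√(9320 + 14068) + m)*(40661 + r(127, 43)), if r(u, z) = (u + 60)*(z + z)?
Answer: 179761824 + 113486*√5847 ≈ 1.8844e+8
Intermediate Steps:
r(u, z) = 2*z*(60 + u) (r(u, z) = (60 + u)*(2*z) = 2*z*(60 + u))
m = 3168 (m = 66*48 = 3168)
(√(9320 + 14068) + m)*(40661 + r(127, 43)) = (√(9320 + 14068) + 3168)*(40661 + 2*43*(60 + 127)) = (√23388 + 3168)*(40661 + 2*43*187) = (2*√5847 + 3168)*(40661 + 16082) = (3168 + 2*√5847)*56743 = 179761824 + 113486*√5847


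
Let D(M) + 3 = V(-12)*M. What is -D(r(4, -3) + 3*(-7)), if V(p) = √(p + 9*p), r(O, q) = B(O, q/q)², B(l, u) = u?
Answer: 3 + 40*I*√30 ≈ 3.0 + 219.09*I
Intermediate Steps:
r(O, q) = 1 (r(O, q) = (q/q)² = 1² = 1)
V(p) = √10*√p (V(p) = √(10*p) = √10*√p)
D(M) = -3 + 2*I*M*√30 (D(M) = -3 + (√10*√(-12))*M = -3 + (√10*(2*I*√3))*M = -3 + (2*I*√30)*M = -3 + 2*I*M*√30)
-D(r(4, -3) + 3*(-7)) = -(-3 + 2*I*(1 + 3*(-7))*√30) = -(-3 + 2*I*(1 - 21)*√30) = -(-3 + 2*I*(-20)*√30) = -(-3 - 40*I*√30) = 3 + 40*I*√30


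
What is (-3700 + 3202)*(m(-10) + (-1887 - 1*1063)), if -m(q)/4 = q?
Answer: 1449180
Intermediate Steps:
m(q) = -4*q
(-3700 + 3202)*(m(-10) + (-1887 - 1*1063)) = (-3700 + 3202)*(-4*(-10) + (-1887 - 1*1063)) = -498*(40 + (-1887 - 1063)) = -498*(40 - 2950) = -498*(-2910) = 1449180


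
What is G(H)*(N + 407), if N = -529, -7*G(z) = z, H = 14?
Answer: 244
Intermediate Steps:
G(z) = -z/7
G(H)*(N + 407) = (-⅐*14)*(-529 + 407) = -2*(-122) = 244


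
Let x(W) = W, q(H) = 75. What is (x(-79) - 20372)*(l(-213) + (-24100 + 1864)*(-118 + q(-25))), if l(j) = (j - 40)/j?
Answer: -1388348699809/71 ≈ -1.9554e+10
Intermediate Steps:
l(j) = (-40 + j)/j
(x(-79) - 20372)*(l(-213) + (-24100 + 1864)*(-118 + q(-25))) = (-79 - 20372)*((-40 - 213)/(-213) + (-24100 + 1864)*(-118 + 75)) = -20451*(-1/213*(-253) - 22236*(-43)) = -20451*(253/213 + 956148) = -20451*203659777/213 = -1388348699809/71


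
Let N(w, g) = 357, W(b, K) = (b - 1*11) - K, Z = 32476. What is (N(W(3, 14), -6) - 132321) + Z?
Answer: -99488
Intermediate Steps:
W(b, K) = -11 + b - K (W(b, K) = (b - 11) - K = (-11 + b) - K = -11 + b - K)
(N(W(3, 14), -6) - 132321) + Z = (357 - 132321) + 32476 = -131964 + 32476 = -99488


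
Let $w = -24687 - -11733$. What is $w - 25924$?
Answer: $-38878$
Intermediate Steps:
$w = -12954$ ($w = -24687 + 11733 = -12954$)
$w - 25924 = -12954 - 25924 = -38878$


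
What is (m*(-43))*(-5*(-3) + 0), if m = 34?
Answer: -21930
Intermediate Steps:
(m*(-43))*(-5*(-3) + 0) = (34*(-43))*(-5*(-3) + 0) = -1462*(15 + 0) = -1462*15 = -21930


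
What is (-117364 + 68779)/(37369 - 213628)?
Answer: 395/1433 ≈ 0.27565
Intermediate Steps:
(-117364 + 68779)/(37369 - 213628) = -48585/(-176259) = -48585*(-1/176259) = 395/1433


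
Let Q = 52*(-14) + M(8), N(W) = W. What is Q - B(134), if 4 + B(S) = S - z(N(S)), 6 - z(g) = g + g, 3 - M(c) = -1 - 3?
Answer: -1113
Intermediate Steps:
M(c) = 7 (M(c) = 3 - (-1 - 3) = 3 - 1*(-4) = 3 + 4 = 7)
Q = -721 (Q = 52*(-14) + 7 = -728 + 7 = -721)
z(g) = 6 - 2*g (z(g) = 6 - (g + g) = 6 - 2*g)
B(S) = -10 + 3*S (B(S) = -4 + (S - (6 - 2*S)) = -4 + (S + (-6 + 2*S)) = -4 + (-6 + 3*S) = -10 + 3*S)
Q - B(134) = -721 - (-10 + 3*134) = -721 - (-10 + 402) = -721 - 1*392 = -721 - 392 = -1113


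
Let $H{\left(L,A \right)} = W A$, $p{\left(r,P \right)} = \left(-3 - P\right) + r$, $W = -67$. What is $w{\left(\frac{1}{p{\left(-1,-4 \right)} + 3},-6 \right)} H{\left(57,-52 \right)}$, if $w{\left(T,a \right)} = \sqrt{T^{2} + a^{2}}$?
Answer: $\frac{17420 \sqrt{13}}{3} \approx 20936.0$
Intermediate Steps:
$p{\left(r,P \right)} = -3 + r - P$
$H{\left(L,A \right)} = - 67 A$
$w{\left(\frac{1}{p{\left(-1,-4 \right)} + 3},-6 \right)} H{\left(57,-52 \right)} = \sqrt{\left(\frac{1}{\left(-3 - 1 - -4\right) + 3}\right)^{2} + \left(-6\right)^{2}} \left(\left(-67\right) \left(-52\right)\right) = \sqrt{\left(\frac{1}{\left(-3 - 1 + 4\right) + 3}\right)^{2} + 36} \cdot 3484 = \sqrt{\left(\frac{1}{0 + 3}\right)^{2} + 36} \cdot 3484 = \sqrt{\left(\frac{1}{3}\right)^{2} + 36} \cdot 3484 = \sqrt{\frac{1}{9} + 36} \cdot 3484 = \sqrt{\frac{325}{9}} \cdot 3484 = \frac{5 \sqrt{13}}{3} \cdot 3484 = \frac{17420 \sqrt{13}}{3}$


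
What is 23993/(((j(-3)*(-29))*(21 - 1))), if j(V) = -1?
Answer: 23993/580 ≈ 41.367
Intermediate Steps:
23993/(((j(-3)*(-29))*(21 - 1))) = 23993/(((-1*(-29))*(21 - 1))) = 23993/((29*20)) = 23993/580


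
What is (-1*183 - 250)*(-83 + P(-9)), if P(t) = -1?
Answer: 36372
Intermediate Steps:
(-1*183 - 250)*(-83 + P(-9)) = (-1*183 - 250)*(-83 - 1) = (-183 - 250)*(-84) = -433*(-84) = 36372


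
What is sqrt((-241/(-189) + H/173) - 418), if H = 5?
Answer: 2*I*sqrt(12374641041)/10899 ≈ 20.413*I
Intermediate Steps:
sqrt((-241/(-189) + H/173) - 418) = sqrt((-241/(-189) + 5/173) - 418) = sqrt((-241*(-1/189) + 5*(1/173)) - 418) = sqrt((241/189 + 5/173) - 418) = sqrt(42638/32697 - 418) = sqrt(-13624708/32697) = 2*I*sqrt(12374641041)/10899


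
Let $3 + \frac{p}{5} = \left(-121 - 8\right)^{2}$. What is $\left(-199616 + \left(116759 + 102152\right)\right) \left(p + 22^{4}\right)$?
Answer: $6125120570$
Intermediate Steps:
$p = 83190$ ($p = -15 + 5 \left(-121 - 8\right)^{2} = -15 + 5 \left(-129\right)^{2} = -15 + 5 \cdot 16641 = -15 + 83205 = 83190$)
$\left(-199616 + \left(116759 + 102152\right)\right) \left(p + 22^{4}\right) = \left(-199616 + \left(116759 + 102152\right)\right) \left(83190 + 22^{4}\right) = \left(-199616 + 218911\right) \left(83190 + 234256\right) = 19295 \cdot 317446 = 6125120570$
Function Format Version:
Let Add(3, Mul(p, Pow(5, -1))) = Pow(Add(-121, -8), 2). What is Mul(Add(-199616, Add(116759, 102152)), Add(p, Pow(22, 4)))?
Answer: 6125120570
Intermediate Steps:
p = 83190 (p = Add(-15, Mul(5, Pow(Add(-121, -8), 2))) = Add(-15, Mul(5, Pow(-129, 2))) = Add(-15, Mul(5, 16641)) = Add(-15, 83205) = 83190)
Mul(Add(-199616, Add(116759, 102152)), Add(p, Pow(22, 4))) = Mul(Add(-199616, Add(116759, 102152)), Add(83190, Pow(22, 4))) = Mul(Add(-199616, 218911), Add(83190, 234256)) = Mul(19295, 317446) = 6125120570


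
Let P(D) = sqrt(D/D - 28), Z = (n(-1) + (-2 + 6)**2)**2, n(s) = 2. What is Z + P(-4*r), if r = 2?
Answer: 324 + 3*I*sqrt(3) ≈ 324.0 + 5.1962*I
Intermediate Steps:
Z = 324 (Z = (2 + (-2 + 6)**2)**2 = (2 + 4**2)**2 = (2 + 16)**2 = 18**2 = 324)
P(D) = 3*I*sqrt(3) (P(D) = sqrt(1 - 28) = sqrt(-27) = 3*I*sqrt(3))
Z + P(-4*r) = 324 + 3*I*sqrt(3)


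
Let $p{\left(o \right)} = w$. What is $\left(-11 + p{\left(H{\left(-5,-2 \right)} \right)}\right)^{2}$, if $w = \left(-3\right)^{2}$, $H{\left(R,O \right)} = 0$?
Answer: $4$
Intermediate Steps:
$w = 9$
$p{\left(o \right)} = 9$
$\left(-11 + p{\left(H{\left(-5,-2 \right)} \right)}\right)^{2} = \left(-11 + 9\right)^{2} = \left(-2\right)^{2} = 4$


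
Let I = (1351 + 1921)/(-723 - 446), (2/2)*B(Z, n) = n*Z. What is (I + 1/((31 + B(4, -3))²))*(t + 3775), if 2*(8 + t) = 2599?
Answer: -11957173059/844018 ≈ -14167.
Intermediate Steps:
B(Z, n) = Z*n (B(Z, n) = n*Z = Z*n)
t = 2583/2 (t = -8 + (½)*2599 = -8 + 2599/2 = 2583/2 ≈ 1291.5)
I = -3272/1169 (I = 3272/(-1169) = 3272*(-1/1169) = -3272/1169 ≈ -2.7990)
(I + 1/((31 + B(4, -3))²))*(t + 3775) = (-3272/1169 + 1/((31 + 4*(-3))²))*(2583/2 + 3775) = (-3272/1169 + 1/((31 - 12)²))*(10133/2) = (-3272/1169 + 1/(19²))*(10133/2) = (-3272/1169 + 1/361)*(10133/2) = -1180023/422009*10133/2 = -11957173059/844018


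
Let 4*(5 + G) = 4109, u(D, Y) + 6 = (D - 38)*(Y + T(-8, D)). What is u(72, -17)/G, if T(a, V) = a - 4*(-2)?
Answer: -2336/4089 ≈ -0.57129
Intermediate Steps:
T(a, V) = 8 + a (T(a, V) = a + 8 = 8 + a)
u(D, Y) = -6 + Y*(-38 + D) (u(D, Y) = -6 + (D - 38)*(Y + (8 - 8)) = -6 + (-38 + D)*(Y + 0) = -6 + (-38 + D)*Y = -6 + Y*(-38 + D))
G = 4089/4 (G = -5 + (¼)*4109 = -5 + 4109/4 = 4089/4 ≈ 1022.3)
u(72, -17)/G = (-6 - 38*(-17) + 72*(-17))/(4089/4) = (-6 + 646 - 1224)*(4/4089) = -584*4/4089 = -2336/4089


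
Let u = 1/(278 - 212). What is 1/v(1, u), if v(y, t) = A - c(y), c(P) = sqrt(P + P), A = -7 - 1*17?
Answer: -12/287 + sqrt(2)/574 ≈ -0.039348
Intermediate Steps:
A = -24 (A = -7 - 17 = -24)
c(P) = sqrt(2)*sqrt(P) (c(P) = sqrt(2*P) = sqrt(2)*sqrt(P))
u = 1/66 ≈ 0.015152
v(y, t) = -24 - sqrt(2)*sqrt(y)
1/v(1, u) = 1/(-24 - sqrt(2)*sqrt(1)) = 1/(-24 - 1*sqrt(2)*1) = 1/(-24 - sqrt(2))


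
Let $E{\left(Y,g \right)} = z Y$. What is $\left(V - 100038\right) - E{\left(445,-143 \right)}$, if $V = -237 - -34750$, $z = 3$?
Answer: $-66860$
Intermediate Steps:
$V = 34513$ ($V = -237 + 34750 = 34513$)
$E{\left(Y,g \right)} = 3 Y$
$\left(V - 100038\right) - E{\left(445,-143 \right)} = \left(34513 - 100038\right) - 3 \cdot 445 = -65525 - 1335 = -66860$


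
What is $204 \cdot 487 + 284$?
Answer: $99632$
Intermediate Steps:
$204 \cdot 487 + 284 = 99348 + 284 = 99632$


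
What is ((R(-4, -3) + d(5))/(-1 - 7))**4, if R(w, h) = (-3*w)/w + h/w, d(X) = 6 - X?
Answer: 625/1048576 ≈ 0.00059605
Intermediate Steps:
R(w, h) = -3 + h/w
((R(-4, -3) + d(5))/(-1 - 7))**4 = (((-3 - 3/(-4)) + (6 - 1*5))/(-1 - 7))**4 = (((-3 - 3*(-1/4)) + (6 - 5))/(-8))**4 = (((-3 + 3/4) + 1)*(-1/8))**4 = ((-9/4 + 1)*(-1/8))**4 = (-5/4*(-1/8))**4 = (5/32)**4 = 625/1048576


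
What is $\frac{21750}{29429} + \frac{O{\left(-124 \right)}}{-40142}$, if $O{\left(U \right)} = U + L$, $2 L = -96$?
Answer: $\frac{439075144}{590669459} \approx 0.74335$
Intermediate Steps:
$L = -48$ ($L = \frac{1}{2} \left(-96\right) = -48$)
$O{\left(U \right)} = -48 + U$ ($O{\left(U \right)} = U - 48 = -48 + U$)
$\frac{21750}{29429} + \frac{O{\left(-124 \right)}}{-40142} = \frac{21750}{29429} + \frac{-48 - 124}{-40142} = 21750 \cdot \frac{1}{29429} - - \frac{86}{20071} = \frac{21750}{29429} + \frac{86}{20071} = \frac{439075144}{590669459}$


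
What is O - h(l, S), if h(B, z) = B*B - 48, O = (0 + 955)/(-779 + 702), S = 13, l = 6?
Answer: -31/77 ≈ -0.40260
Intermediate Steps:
O = -955/77 (O = 955/(-77) = 955*(-1/77) = -955/77 ≈ -12.403)
h(B, z) = -48 + B**2 (h(B, z) = B**2 - 48 = -48 + B**2)
O - h(l, S) = -955/77 - (-48 + 6**2) = -955/77 - (-48 + 36) = -955/77 - 1*(-12) = -955/77 + 12 = -31/77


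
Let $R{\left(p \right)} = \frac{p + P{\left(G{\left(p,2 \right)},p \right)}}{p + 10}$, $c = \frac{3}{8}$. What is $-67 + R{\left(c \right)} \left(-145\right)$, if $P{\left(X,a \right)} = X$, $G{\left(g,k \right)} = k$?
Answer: $- \frac{8316}{83} \approx -100.19$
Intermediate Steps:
$c = \frac{3}{8}$ ($c = 3 \cdot \frac{1}{8} = \frac{3}{8} \approx 0.375$)
$R{\left(p \right)} = \frac{2 + p}{10 + p}$ ($R{\left(p \right)} = \frac{p + 2}{p + 10} = \frac{2 + p}{10 + p}$)
$-67 + R{\left(c \right)} \left(-145\right) = -67 + \frac{2 + \frac{3}{8}}{10 + \frac{3}{8}} \left(-145\right) = -67 + \frac{1}{\frac{83}{8}} \cdot \frac{19}{8} \left(-145\right) = -67 + \frac{8}{83} \cdot \frac{19}{8} \left(-145\right) = -67 + \frac{19}{83} \left(-145\right) = -67 - \frac{2755}{83} = - \frac{8316}{83}$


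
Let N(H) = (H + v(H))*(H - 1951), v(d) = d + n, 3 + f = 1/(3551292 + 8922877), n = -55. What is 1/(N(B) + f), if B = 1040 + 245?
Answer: -12474169/20894145755816 ≈ -5.9702e-7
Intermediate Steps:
f = -37422506/12474169 (f = -3 + 1/(3551292 + 8922877) = -3 + 1/12474169 = -37422506/12474169 ≈ -3.0000)
B = 1285
v(d) = -55 + d (v(d) = d - 55 = -55 + d)
N(H) = (-1951 + H)*(-55 + 2*H) (N(H) = (H + (-55 + H))*(H - 1951) = (-55 + 2*H)*(-1951 + H) = (-1951 + H)*(-55 + 2*H))
1/(N(B) + f) = 1/((107305 - 3957*1285 + 2*1285²) - 37422506/12474169) = 1/((107305 - 5084745 + 2*1651225) - 37422506/12474169) = 1/((107305 - 5084745 + 3302450) - 37422506/12474169) = 1/(-1674990 - 37422506/12474169) = 1/(-20894145755816/12474169) = -12474169/20894145755816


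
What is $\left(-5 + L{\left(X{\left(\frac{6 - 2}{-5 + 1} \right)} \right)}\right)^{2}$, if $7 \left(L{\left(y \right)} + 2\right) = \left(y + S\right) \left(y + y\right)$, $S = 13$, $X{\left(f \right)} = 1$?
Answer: $9$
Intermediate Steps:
$L{\left(y \right)} = -2 + \frac{2 y \left(13 + y\right)}{7}$ ($L{\left(y \right)} = -2 + \frac{\left(y + 13\right) \left(y + y\right)}{7} = -2 + \frac{\left(13 + y\right) 2 y}{7} = -2 + \frac{2 y \left(13 + y\right)}{7}$)
$\left(-5 + L{\left(X{\left(\frac{6 - 2}{-5 + 1} \right)} \right)}\right)^{2} = \left(-5 + \left(-2 + \frac{2 \cdot 1^{2}}{7} + \frac{26}{7} \cdot 1\right)\right)^{2} = \left(-5 + \left(-2 + \frac{2}{7} \cdot 1 + \frac{26}{7}\right)\right)^{2} = \left(-5 + \left(-2 + \frac{2}{7} + \frac{26}{7}\right)\right)^{2} = \left(-5 + 2\right)^{2} = \left(-3\right)^{2} = 9$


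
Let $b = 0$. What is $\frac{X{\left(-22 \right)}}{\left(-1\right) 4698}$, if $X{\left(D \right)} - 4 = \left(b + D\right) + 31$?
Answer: $- \frac{13}{4698} \approx -0.0027671$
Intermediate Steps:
$X{\left(D \right)} = 35 + D$ ($X{\left(D \right)} = 4 + \left(\left(0 + D\right) + 31\right) = 4 + \left(D + 31\right) = 4 + \left(31 + D\right) = 35 + D$)
$\frac{X{\left(-22 \right)}}{\left(-1\right) 4698} = \frac{35 - 22}{\left(-1\right) 4698} = \frac{13}{-4698} = 13 \left(- \frac{1}{4698}\right) = - \frac{13}{4698}$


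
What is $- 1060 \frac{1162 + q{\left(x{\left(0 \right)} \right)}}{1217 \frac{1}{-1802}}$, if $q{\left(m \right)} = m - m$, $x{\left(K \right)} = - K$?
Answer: $\frac{2219559440}{1217} \approx 1.8238 \cdot 10^{6}$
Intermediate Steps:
$q{\left(m \right)} = 0$
$- 1060 \frac{1162 + q{\left(x{\left(0 \right)} \right)}}{1217 \frac{1}{-1802}} = - 1060 \frac{1162 + 0}{1217 \frac{1}{-1802}} = - 1060 \frac{1162}{1217 \left(- \frac{1}{1802}\right)} = - 1060 \frac{1162}{- \frac{1217}{1802}} = - 1060 \cdot 1162 \left(- \frac{1802}{1217}\right) = \left(-1060\right) \left(- \frac{2093924}{1217}\right) = \frac{2219559440}{1217}$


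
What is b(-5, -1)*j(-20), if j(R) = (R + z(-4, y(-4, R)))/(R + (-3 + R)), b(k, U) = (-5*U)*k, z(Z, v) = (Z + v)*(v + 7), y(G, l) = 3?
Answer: -750/43 ≈ -17.442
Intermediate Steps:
z(Z, v) = (7 + v)*(Z + v) (z(Z, v) = (Z + v)*(7 + v) = (7 + v)*(Z + v))
b(k, U) = -5*U*k
j(R) = (-10 + R)/(-3 + 2*R) (j(R) = (R + (3**2 + 7*(-4) + 7*3 - 4*3))/(R + (-3 + R)) = (R + (9 - 28 + 21 - 12))/(-3 + 2*R) = (R - 10)/(-3 + 2*R) = (-10 + R)/(-3 + 2*R))
b(-5, -1)*j(-20) = (-5*(-1)*(-5))*((-10 - 20)/(-3 + 2*(-20))) = -25*(-30)/(-3 - 40) = -25*(-30)/(-43) = -(-25)*(-30)/43 = -25*30/43 = -750/43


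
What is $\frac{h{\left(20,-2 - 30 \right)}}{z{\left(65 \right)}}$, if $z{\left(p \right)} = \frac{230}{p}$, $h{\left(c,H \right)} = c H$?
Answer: $- \frac{4160}{23} \approx -180.87$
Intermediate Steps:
$h{\left(c,H \right)} = H c$
$\frac{h{\left(20,-2 - 30 \right)}}{z{\left(65 \right)}} = \frac{\left(-2 - 30\right) 20}{230 \cdot \frac{1}{65}} = \frac{\left(-32\right) 20}{\frac{46}{13}} = \left(-640\right) \frac{13}{46} = - \frac{4160}{23}$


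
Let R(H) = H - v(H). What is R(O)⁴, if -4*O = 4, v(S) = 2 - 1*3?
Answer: 0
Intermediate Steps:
v(S) = -1 (v(S) = 2 - 3 = -1)
O = -1 (O = -¼*4 = -1)
R(H) = 1 + H (R(H) = H - 1*(-1) = H + 1 = 1 + H)
R(O)⁴ = (1 - 1)⁴ = 0⁴ = 0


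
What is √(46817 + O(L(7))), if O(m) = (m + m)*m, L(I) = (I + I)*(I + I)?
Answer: √123649 ≈ 351.64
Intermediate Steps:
L(I) = 4*I² (L(I) = (2*I)*(2*I) = 4*I²)
O(m) = 2*m² (O(m) = (2*m)*m = 2*m²)
√(46817 + O(L(7))) = √(46817 + 2*(4*7²)²) = √(46817 + 2*(4*49)²) = √(46817 + 2*196²) = √(46817 + 2*38416) = √(46817 + 76832) = √123649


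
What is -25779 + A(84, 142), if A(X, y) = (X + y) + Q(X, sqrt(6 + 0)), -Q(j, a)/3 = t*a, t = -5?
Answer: -25553 + 15*sqrt(6) ≈ -25516.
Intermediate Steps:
Q(j, a) = 15*a (Q(j, a) = -(-15)*a = 15*a)
A(X, y) = X + y + 15*sqrt(6) (A(X, y) = (X + y) + 15*sqrt(6 + 0) = (X + y) + 15*sqrt(6) = X + y + 15*sqrt(6))
-25779 + A(84, 142) = -25779 + (84 + 142 + 15*sqrt(6)) = -25779 + (226 + 15*sqrt(6)) = -25553 + 15*sqrt(6)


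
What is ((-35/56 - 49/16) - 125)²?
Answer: 4239481/256 ≈ 16560.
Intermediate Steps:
((-35/56 - 49/16) - 125)² = ((-35*1/56 - 49*1/16) - 125)² = ((-5/8 - 49/16) - 125)² = (-59/16 - 125)² = (-2059/16)² = 4239481/256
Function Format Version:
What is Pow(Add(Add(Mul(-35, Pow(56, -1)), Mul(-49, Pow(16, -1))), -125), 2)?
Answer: Rational(4239481, 256) ≈ 16560.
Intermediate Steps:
Pow(Add(Add(Mul(-35, Pow(56, -1)), Mul(-49, Pow(16, -1))), -125), 2) = Pow(Add(Add(Mul(-35, Rational(1, 56)), Mul(-49, Rational(1, 16))), -125), 2) = Pow(Add(Add(Rational(-5, 8), Rational(-49, 16)), -125), 2) = Pow(Add(Rational(-59, 16), -125), 2) = Pow(Rational(-2059, 16), 2) = Rational(4239481, 256)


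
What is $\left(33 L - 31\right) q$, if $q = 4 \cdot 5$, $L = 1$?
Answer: $40$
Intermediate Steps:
$q = 20$
$\left(33 L - 31\right) q = \left(33 \cdot 1 - 31\right) 20 = \left(33 - 31\right) 20 = 2 \cdot 20 = 40$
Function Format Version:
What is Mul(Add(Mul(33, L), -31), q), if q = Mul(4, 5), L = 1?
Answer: 40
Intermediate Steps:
q = 20
Mul(Add(Mul(33, L), -31), q) = Mul(Add(Mul(33, 1), -31), 20) = Mul(Add(33, -31), 20) = Mul(2, 20) = 40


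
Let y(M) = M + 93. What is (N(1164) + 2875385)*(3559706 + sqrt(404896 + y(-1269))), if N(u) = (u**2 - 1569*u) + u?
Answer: 8561552132074 + 4810258*sqrt(100930) ≈ 8.5631e+12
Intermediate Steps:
y(M) = 93 + M
N(u) = u**2 - 1568*u
(N(1164) + 2875385)*(3559706 + sqrt(404896 + y(-1269))) = (1164*(-1568 + 1164) + 2875385)*(3559706 + sqrt(404896 + (93 - 1269))) = (1164*(-404) + 2875385)*(3559706 + sqrt(404896 - 1176)) = (-470256 + 2875385)*(3559706 + sqrt(403720)) = 2405129*(3559706 + 2*sqrt(100930)) = 8561552132074 + 4810258*sqrt(100930)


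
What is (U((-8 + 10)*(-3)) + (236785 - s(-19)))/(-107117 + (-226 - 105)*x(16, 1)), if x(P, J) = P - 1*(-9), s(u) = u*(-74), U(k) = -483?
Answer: -14681/7212 ≈ -2.0356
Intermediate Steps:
s(u) = -74*u
x(P, J) = 9 + P (x(P, J) = P + 9 = 9 + P)
(U((-8 + 10)*(-3)) + (236785 - s(-19)))/(-107117 + (-226 - 105)*x(16, 1)) = (-483 + (236785 - (-74)*(-19)))/(-107117 + (-226 - 105)*(9 + 16)) = (-483 + (236785 - 1*1406))/(-107117 - 331*25) = (-483 + (236785 - 1406))/(-107117 - 8275) = (-483 + 235379)/(-115392) = 234896*(-1/115392) = -14681/7212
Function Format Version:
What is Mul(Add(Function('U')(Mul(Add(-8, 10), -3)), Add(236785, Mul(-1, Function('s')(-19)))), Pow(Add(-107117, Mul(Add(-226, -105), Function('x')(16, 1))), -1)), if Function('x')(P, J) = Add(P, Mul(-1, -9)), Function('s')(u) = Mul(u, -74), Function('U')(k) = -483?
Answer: Rational(-14681, 7212) ≈ -2.0356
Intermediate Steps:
Function('s')(u) = Mul(-74, u)
Function('x')(P, J) = Add(9, P) (Function('x')(P, J) = Add(P, 9) = Add(9, P))
Mul(Add(Function('U')(Mul(Add(-8, 10), -3)), Add(236785, Mul(-1, Function('s')(-19)))), Pow(Add(-107117, Mul(Add(-226, -105), Function('x')(16, 1))), -1)) = Mul(Add(-483, Add(236785, Mul(-1, Mul(-74, -19)))), Pow(Add(-107117, Mul(Add(-226, -105), Add(9, 16))), -1)) = Mul(Add(-483, Add(236785, Mul(-1, 1406))), Pow(Add(-107117, Mul(-331, 25)), -1)) = Mul(Add(-483, Add(236785, -1406)), Pow(Add(-107117, -8275), -1)) = Mul(Add(-483, 235379), Pow(-115392, -1)) = Mul(234896, Rational(-1, 115392)) = Rational(-14681, 7212)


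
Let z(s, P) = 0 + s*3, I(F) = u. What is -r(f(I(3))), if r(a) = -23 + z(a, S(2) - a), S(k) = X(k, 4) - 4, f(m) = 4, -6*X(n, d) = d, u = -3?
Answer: 11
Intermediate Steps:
I(F) = -3
X(n, d) = -d/6
S(k) = -14/3 (S(k) = -⅙*4 - 4 = -⅔ - 4 = -14/3)
z(s, P) = 3*s (z(s, P) = 0 + 3*s = 3*s)
r(a) = -23 + 3*a
-r(f(I(3))) = -(-23 + 3*4) = -(-23 + 12) = -1*(-11) = 11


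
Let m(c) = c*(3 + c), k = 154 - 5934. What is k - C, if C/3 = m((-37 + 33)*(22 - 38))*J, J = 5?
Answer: -70100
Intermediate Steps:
k = -5780
C = 64320 (C = 3*((((-37 + 33)*(22 - 38))*(3 + (-37 + 33)*(22 - 38)))*5) = 3*(((-4*(-16))*(3 - 4*(-16)))*5) = 3*((64*(3 + 64))*5) = 3*((64*67)*5) = 3*(4288*5) = 3*21440 = 64320)
k - C = -5780 - 1*64320 = -5780 - 64320 = -70100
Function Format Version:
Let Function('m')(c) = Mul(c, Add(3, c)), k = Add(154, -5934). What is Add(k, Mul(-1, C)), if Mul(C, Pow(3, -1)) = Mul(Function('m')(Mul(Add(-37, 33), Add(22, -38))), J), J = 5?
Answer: -70100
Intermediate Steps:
k = -5780
C = 64320 (C = Mul(3, Mul(Mul(Mul(Add(-37, 33), Add(22, -38)), Add(3, Mul(Add(-37, 33), Add(22, -38)))), 5)) = Mul(3, Mul(Mul(Mul(-4, -16), Add(3, Mul(-4, -16))), 5)) = Mul(3, Mul(Mul(64, Add(3, 64)), 5)) = Mul(3, Mul(Mul(64, 67), 5)) = Mul(3, Mul(4288, 5)) = Mul(3, 21440) = 64320)
Add(k, Mul(-1, C)) = Add(-5780, Mul(-1, 64320)) = Add(-5780, -64320) = -70100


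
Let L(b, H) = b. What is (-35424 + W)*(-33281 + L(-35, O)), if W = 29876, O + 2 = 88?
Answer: 184837168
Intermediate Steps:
O = 86 (O = -2 + 88 = 86)
(-35424 + W)*(-33281 + L(-35, O)) = (-35424 + 29876)*(-33281 - 35) = -5548*(-33316) = 184837168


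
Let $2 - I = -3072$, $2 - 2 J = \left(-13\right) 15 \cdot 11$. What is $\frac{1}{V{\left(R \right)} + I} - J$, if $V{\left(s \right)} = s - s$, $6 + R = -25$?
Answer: $- \frac{1649969}{1537} \approx -1073.5$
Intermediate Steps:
$R = -31$ ($R = -6 - 25 = -31$)
$V{\left(s \right)} = 0$
$J = \frac{2147}{2}$ ($J = 1 - \frac{\left(-13\right) 15 \cdot 11}{2} = 1 - \frac{\left(-195\right) 11}{2} = 1 - - \frac{2145}{2} = 1 + \frac{2145}{2} = \frac{2147}{2} \approx 1073.5$)
$I = 3074$ ($I = 2 - -3072 = 2 + 3072 = 3074$)
$\frac{1}{V{\left(R \right)} + I} - J = \frac{1}{0 + 3074} - \frac{2147}{2} = \frac{1}{3074} - \frac{2147}{2} = - \frac{1649969}{1537}$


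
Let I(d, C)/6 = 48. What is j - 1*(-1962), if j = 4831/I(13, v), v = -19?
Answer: 569887/288 ≈ 1978.8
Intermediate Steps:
I(d, C) = 288 (I(d, C) = 6*48 = 288)
j = 4831/288 ≈ 16.774
j - 1*(-1962) = 4831/288 - 1*(-1962) = 4831/288 + 1962 = 569887/288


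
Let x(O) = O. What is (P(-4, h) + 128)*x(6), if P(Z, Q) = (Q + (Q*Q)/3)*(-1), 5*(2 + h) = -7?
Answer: 19132/25 ≈ 765.28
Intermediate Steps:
h = -17/5 (h = -2 + (1/5)*(-7) = -2 - 7/5 = -17/5 ≈ -3.4000)
P(Z, Q) = -Q - Q**2/3 (P(Z, Q) = (Q + Q**2*(1/3))*(-1) = (Q + Q**2/3)*(-1) = -Q - Q**2/3)
(P(-4, h) + 128)*x(6) = (-1/3*(-17/5)*(3 - 17/5) + 128)*6 = (-1/3*(-17/5)*(-2/5) + 128)*6 = (-34/75 + 128)*6 = (9566/75)*6 = 19132/25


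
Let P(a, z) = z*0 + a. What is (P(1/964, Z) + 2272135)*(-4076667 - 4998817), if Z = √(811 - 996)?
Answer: -4969594688308811/241 ≈ -2.0621e+13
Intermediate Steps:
Z = I*√185 (Z = √(-185) = I*√185 ≈ 13.601*I)
P(a, z) = a (P(a, z) = 0 + a = a)
(P(1/964, Z) + 2272135)*(-4076667 - 4998817) = (1/964 + 2272135)*(-4076667 - 4998817) = (1/964 + 2272135)*(-9075484) = (2190338141/964)*(-9075484) = -4969594688308811/241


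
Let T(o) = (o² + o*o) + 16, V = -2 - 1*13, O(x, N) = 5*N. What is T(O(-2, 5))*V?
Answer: -18990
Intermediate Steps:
V = -15 (V = -2 - 13 = -15)
T(o) = 16 + 2*o² (T(o) = (o² + o²) + 16 = 2*o² + 16 = 16 + 2*o²)
T(O(-2, 5))*V = (16 + 2*(5*5)²)*(-15) = (16 + 2*25²)*(-15) = (16 + 2*625)*(-15) = (16 + 1250)*(-15) = 1266*(-15) = -18990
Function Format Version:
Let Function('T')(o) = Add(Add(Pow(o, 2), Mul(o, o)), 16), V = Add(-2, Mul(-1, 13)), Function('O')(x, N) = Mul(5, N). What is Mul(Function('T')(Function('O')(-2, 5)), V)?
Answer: -18990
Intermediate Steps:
V = -15 (V = Add(-2, -13) = -15)
Function('T')(o) = Add(16, Mul(2, Pow(o, 2))) (Function('T')(o) = Add(Add(Pow(o, 2), Pow(o, 2)), 16) = Add(Mul(2, Pow(o, 2)), 16) = Add(16, Mul(2, Pow(o, 2))))
Mul(Function('T')(Function('O')(-2, 5)), V) = Mul(Add(16, Mul(2, Pow(Mul(5, 5), 2))), -15) = Mul(Add(16, Mul(2, Pow(25, 2))), -15) = Mul(Add(16, Mul(2, 625)), -15) = Mul(Add(16, 1250), -15) = Mul(1266, -15) = -18990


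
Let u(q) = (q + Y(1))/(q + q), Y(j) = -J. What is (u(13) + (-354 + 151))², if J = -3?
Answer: 6922161/169 ≈ 40960.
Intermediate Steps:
Y(j) = 3 (Y(j) = -1*(-3) = 3)
u(q) = (3 + q)/(2*q) (u(q) = (q + 3)/(q + q) = (3 + q)/((2*q)) = (3 + q)*(1/(2*q)) = (3 + q)/(2*q))
(u(13) + (-354 + 151))² = ((½)*(3 + 13)/13 + (-354 + 151))² = ((½)*(1/13)*16 - 203)² = (8/13 - 203)² = (-2631/13)² = 6922161/169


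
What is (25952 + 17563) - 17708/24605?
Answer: 56350993/1295 ≈ 43514.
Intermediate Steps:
(25952 + 17563) - 17708/24605 = 43515 - 17708*1/24605 = 43515 - 932/1295 = 56350993/1295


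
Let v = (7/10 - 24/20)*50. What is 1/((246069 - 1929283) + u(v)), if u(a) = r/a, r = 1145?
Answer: -5/8416299 ≈ -5.9409e-7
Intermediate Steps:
v = -25 (v = (7*(⅒) - 24*1/20)*50 = (7/10 - 6/5)*50 = -½*50 = -25)
u(a) = 1145/a
1/((246069 - 1929283) + u(v)) = 1/((246069 - 1929283) + 1145/(-25)) = 1/(-1683214 + 1145*(-1/25)) = 1/(-1683214 - 229/5) = 1/(-8416299/5) = -5/8416299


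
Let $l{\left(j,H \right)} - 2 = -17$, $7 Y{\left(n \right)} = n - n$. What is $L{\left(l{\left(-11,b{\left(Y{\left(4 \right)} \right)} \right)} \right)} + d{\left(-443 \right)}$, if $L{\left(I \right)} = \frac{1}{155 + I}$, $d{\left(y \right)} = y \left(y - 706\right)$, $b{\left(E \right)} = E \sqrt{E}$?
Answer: $\frac{71260981}{140} \approx 5.0901 \cdot 10^{5}$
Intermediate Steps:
$Y{\left(n \right)} = 0$ ($Y{\left(n \right)} = \frac{n - n}{7} = \frac{1}{7} \cdot 0 = 0$)
$b{\left(E \right)} = E^{\frac{3}{2}}$
$l{\left(j,H \right)} = -15$ ($l{\left(j,H \right)} = 2 - 17 = -15$)
$d{\left(y \right)} = y \left(-706 + y\right)$
$L{\left(l{\left(-11,b{\left(Y{\left(4 \right)} \right)} \right)} \right)} + d{\left(-443 \right)} = \frac{1}{155 - 15} - 443 \left(-706 - 443\right) = \frac{1}{140} - -509007 = \frac{1}{140} + 509007 = \frac{71260981}{140}$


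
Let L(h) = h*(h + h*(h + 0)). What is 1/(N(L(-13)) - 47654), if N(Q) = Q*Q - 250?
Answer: 1/4064880 ≈ 2.4601e-7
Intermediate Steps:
L(h) = h*(h + h²) (L(h) = h*(h + h*h) = h*(h + h²))
N(Q) = -250 + Q² (N(Q) = Q² - 250 = -250 + Q²)
1/(N(L(-13)) - 47654) = 1/((-250 + ((-13)²*(1 - 13))²) - 47654) = 1/((-250 + (169*(-12))²) - 47654) = 1/((-250 + (-2028)²) - 47654) = 1/((-250 + 4112784) - 47654) = 1/(4112534 - 47654) = 1/4064880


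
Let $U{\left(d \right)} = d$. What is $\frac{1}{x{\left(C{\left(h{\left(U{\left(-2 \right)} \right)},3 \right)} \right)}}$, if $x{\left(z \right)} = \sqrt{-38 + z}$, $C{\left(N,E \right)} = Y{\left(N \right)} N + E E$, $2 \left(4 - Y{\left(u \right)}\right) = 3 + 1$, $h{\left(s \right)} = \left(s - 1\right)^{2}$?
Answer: $- \frac{i \sqrt{11}}{11} \approx - 0.30151 i$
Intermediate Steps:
$h{\left(s \right)} = \left(-1 + s\right)^{2}$
$Y{\left(u \right)} = 2$ ($Y{\left(u \right)} = 4 - \frac{3 + 1}{2} = 4 - 2 = 2$)
$C{\left(N,E \right)} = E^{2} + 2 N$ ($C{\left(N,E \right)} = 2 N + E E = 2 N + E^{2} = E^{2} + 2 N$)
$\frac{1}{x{\left(C{\left(h{\left(U{\left(-2 \right)} \right)},3 \right)} \right)}} = \frac{1}{\sqrt{-38 + \left(3^{2} + 2 \left(-1 - 2\right)^{2}\right)}} = \frac{1}{\sqrt{-38 + \left(9 + 2 \left(-3\right)^{2}\right)}} = \frac{1}{\sqrt{-38 + \left(9 + 2 \cdot 9\right)}} = \frac{1}{\sqrt{-38 + \left(9 + 18\right)}} = \frac{1}{\sqrt{-38 + 27}} = \frac{1}{\sqrt{-11}} = \frac{1}{i \sqrt{11}} = - \frac{i \sqrt{11}}{11}$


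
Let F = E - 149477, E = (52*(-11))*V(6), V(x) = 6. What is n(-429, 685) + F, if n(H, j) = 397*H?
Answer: -323222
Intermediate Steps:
E = -3432 (E = (52*(-11))*6 = -572*6 = -3432)
F = -152909 (F = -3432 - 149477 = -152909)
n(-429, 685) + F = 397*(-429) - 152909 = -170313 - 152909 = -323222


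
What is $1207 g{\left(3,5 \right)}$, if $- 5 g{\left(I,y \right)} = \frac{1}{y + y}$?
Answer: $- \frac{1207}{50} \approx -24.14$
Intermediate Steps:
$g{\left(I,y \right)} = - \frac{1}{10 y}$ ($g{\left(I,y \right)} = - \frac{1}{5 \left(y + y\right)} = - \frac{1}{5 \cdot 2 y} = - \frac{\frac{1}{2} \frac{1}{y}}{5} = - \frac{1}{10 y}$)
$1207 g{\left(3,5 \right)} = 1207 \left(- \frac{1}{10 \cdot 5}\right) = 1207 \left(\left(- \frac{1}{10}\right) \frac{1}{5}\right) = 1207 \left(- \frac{1}{50}\right) = - \frac{1207}{50}$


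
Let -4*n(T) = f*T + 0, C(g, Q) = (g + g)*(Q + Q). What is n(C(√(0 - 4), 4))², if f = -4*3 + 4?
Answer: -4096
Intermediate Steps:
C(g, Q) = 4*Q*g (C(g, Q) = (2*g)*(2*Q) = 4*Q*g)
f = -8 (f = -12 + 4 = -8)
n(T) = 2*T (n(T) = -(-8*T + 0)/4 = -(-2)*T = 2*T)
n(C(√(0 - 4), 4))² = (2*(4*4*√(0 - 4)))² = (2*(4*4*√(-4)))² = (2*(4*4*(2*I)))² = (2*(32*I))² = (64*I)² = -4096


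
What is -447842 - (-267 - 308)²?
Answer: -778467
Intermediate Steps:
-447842 - (-267 - 308)² = -447842 - 1*(-575)² = -447842 - 1*330625 = -447842 - 330625 = -778467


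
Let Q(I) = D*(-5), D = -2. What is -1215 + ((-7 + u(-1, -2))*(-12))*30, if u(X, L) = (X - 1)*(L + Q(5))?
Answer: 7065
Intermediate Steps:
Q(I) = 10 (Q(I) = -2*(-5) = 10)
u(X, L) = (-1 + X)*(10 + L) (u(X, L) = (X - 1)*(L + 10) = (-1 + X)*(10 + L))
-1215 + ((-7 + u(-1, -2))*(-12))*30 = -1215 + ((-7 + (-10 - 1*(-2) + 10*(-1) - 2*(-1)))*(-12))*30 = -1215 + ((-7 + (-10 + 2 - 10 + 2))*(-12))*30 = -1215 + ((-7 - 16)*(-12))*30 = -1215 - 23*(-12)*30 = -1215 + 276*30 = -1215 + 8280 = 7065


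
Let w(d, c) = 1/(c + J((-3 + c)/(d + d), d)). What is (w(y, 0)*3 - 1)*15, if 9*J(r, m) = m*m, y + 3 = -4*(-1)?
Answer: 390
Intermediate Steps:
y = 1 (y = -3 - 4*(-1) = -3 + 4 = 1)
J(r, m) = m²/9 (J(r, m) = (m*m)/9 = m²/9)
w(d, c) = 1/(c + d²/9)
(w(y, 0)*3 - 1)*15 = ((9/(1² + 9*0))*3 - 1)*15 = ((9/(1 + 0))*3 - 1)*15 = ((9/1)*3 - 1)*15 = ((9*1)*3 - 1)*15 = (9*3 - 1)*15 = (27 - 1)*15 = 26*15 = 390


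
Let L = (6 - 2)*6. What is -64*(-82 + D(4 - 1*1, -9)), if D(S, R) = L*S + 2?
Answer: 512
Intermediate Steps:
L = 24 (L = 4*6 = 24)
D(S, R) = 2 + 24*S (D(S, R) = 24*S + 2 = 2 + 24*S)
-64*(-82 + D(4 - 1*1, -9)) = -64*(-82 + (2 + 24*(4 - 1*1))) = -64*(-82 + (2 + 24*(4 - 1))) = -64*(-82 + (2 + 24*3)) = -64*(-82 + (2 + 72)) = -64*(-82 + 74) = -64*(-8) = 512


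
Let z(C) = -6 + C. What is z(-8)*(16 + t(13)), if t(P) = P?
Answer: -406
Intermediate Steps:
z(-8)*(16 + t(13)) = (-6 - 8)*(16 + 13) = -14*29 = -406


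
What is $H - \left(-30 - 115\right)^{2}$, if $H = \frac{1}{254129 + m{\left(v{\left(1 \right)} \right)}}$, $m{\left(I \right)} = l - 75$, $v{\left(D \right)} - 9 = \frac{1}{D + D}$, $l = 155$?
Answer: $- \frac{5344744224}{254209} \approx -21025.0$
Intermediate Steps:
$v{\left(D \right)} = 9 + \frac{1}{2 D}$ ($v{\left(D \right)} = 9 + \frac{1}{D + D} = 9 + \frac{1}{2 D}$)
$m{\left(I \right)} = 80$ ($m{\left(I \right)} = 155 - 75 = 80$)
$H = \frac{1}{254209}$ ($H = \frac{1}{254129 + 80} = \frac{1}{254209} \approx 3.9338 \cdot 10^{-6}$)
$H - \left(-30 - 115\right)^{2} = \frac{1}{254209} - \left(-30 - 115\right)^{2} = \frac{1}{254209} - \left(-145\right)^{2} = \frac{1}{254209} - 21025 = - \frac{5344744224}{254209}$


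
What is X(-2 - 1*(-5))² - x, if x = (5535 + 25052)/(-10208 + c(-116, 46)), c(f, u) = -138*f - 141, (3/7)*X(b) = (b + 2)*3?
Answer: 6901688/5659 ≈ 1219.6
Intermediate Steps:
X(b) = 14 + 7*b (X(b) = 7*((b + 2)*3)/3 = 7*((2 + b)*3)/3 = 7*(6 + 3*b)/3 = 14 + 7*b)
c(f, u) = -141 - 138*f
x = 30587/5659 (x = (5535 + 25052)/(-10208 + (-141 - 138*(-116))) = 30587/(-10208 + (-141 + 16008)) = 30587/(-10208 + 15867) = 30587/5659 ≈ 5.4050)
X(-2 - 1*(-5))² - x = (14 + 7*(-2 - 1*(-5)))² - 1*30587/5659 = (14 + 7*(-2 + 5))² - 30587/5659 = (14 + 7*3)² - 30587/5659 = (14 + 21)² - 30587/5659 = 35² - 30587/5659 = 1225 - 30587/5659 = 6901688/5659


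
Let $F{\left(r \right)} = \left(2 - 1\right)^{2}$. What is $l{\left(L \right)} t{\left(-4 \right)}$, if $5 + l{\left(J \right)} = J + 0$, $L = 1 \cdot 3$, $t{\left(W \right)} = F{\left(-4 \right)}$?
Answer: $-2$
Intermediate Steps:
$F{\left(r \right)} = 1$ ($F{\left(r \right)} = 1^{2} = 1$)
$t{\left(W \right)} = 1$
$L = 3$
$l{\left(J \right)} = -5 + J$ ($l{\left(J \right)} = -5 + \left(J + 0\right) = -5 + J$)
$l{\left(L \right)} t{\left(-4 \right)} = \left(-5 + 3\right) 1 = \left(-2\right) 1 = -2$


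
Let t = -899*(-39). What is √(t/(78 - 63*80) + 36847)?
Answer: √100783597154/1654 ≈ 191.94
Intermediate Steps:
t = 35061
√(t/(78 - 63*80) + 36847) = √(35061/(78 - 63*80) + 36847) = √(35061/(78 - 5040) + 36847) = √(35061/(-4962) + 36847) = √(35061*(-1/4962) + 36847) = √(-11687/1654 + 36847) = √(60933251/1654) = √100783597154/1654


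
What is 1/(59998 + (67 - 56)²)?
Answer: 1/60119 ≈ 1.6634e-5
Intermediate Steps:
1/(59998 + (67 - 56)²) = 1/(59998 + 11²) = 1/(59998 + 121) = 1/60119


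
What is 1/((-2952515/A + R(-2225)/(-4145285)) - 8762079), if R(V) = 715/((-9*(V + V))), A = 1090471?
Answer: -36207707764672350/317254893877491991370753 ≈ -1.1413e-7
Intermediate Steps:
R(V) = -715/(18*V) (R(V) = 715/((-18*V)) = 715*(-1/(18*V)) = -715/(18*V))
1/((-2952515/A + R(-2225)/(-4145285)) - 8762079) = 1/((-2952515/1090471 - 715/18/(-2225)/(-4145285)) - 8762079) = 1/((-2952515*1/1090471 - 715/18*(-1/2225)*(-1/4145285)) - 8762079) = 1/((-2952515/1090471 + (143/8010)*(-1/4145285)) - 8762079) = 1/((-2952515/1090471 - 143/33203732850) - 8762079) = 1/(-98034519451555103/36207707764672350 - 8762079) = 1/(-317254893877491991370753/36207707764672350) = -36207707764672350/317254893877491991370753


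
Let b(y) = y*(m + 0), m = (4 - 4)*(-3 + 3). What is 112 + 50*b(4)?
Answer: 112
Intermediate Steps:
m = 0 (m = 0*0 = 0)
b(y) = 0 (b(y) = y*(0 + 0) = y*0 = 0)
112 + 50*b(4) = 112 + 50*0 = 112 + 0 = 112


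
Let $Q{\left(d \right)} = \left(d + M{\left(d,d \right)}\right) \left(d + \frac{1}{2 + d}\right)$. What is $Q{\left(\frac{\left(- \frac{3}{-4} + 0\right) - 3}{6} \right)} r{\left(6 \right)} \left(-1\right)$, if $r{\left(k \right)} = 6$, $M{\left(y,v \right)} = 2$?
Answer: $- \frac{75}{32} \approx -2.3438$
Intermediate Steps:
$Q{\left(d \right)} = \left(2 + d\right) \left(d + \frac{1}{2 + d}\right)$ ($Q{\left(d \right)} = \left(d + 2\right) \left(d + \frac{1}{2 + d}\right) = \left(2 + d\right) \left(d + \frac{1}{2 + d}\right)$)
$Q{\left(\frac{\left(- \frac{3}{-4} + 0\right) - 3}{6} \right)} r{\left(6 \right)} \left(-1\right) = \left(1 + \left(\frac{\left(- \frac{3}{-4} + 0\right) - 3}{6}\right)^{2} + 2 \frac{\left(- \frac{3}{-4} + 0\right) - 3}{6}\right) 6 \left(-1\right) = \left(1 + \left(\left(\left(\left(-3\right) \left(- \frac{1}{4}\right) + 0\right) - 3\right) \frac{1}{6}\right)^{2} + 2 \left(\left(\left(-3\right) \left(- \frac{1}{4}\right) + 0\right) - 3\right) \frac{1}{6}\right) 6 \left(-1\right) = \left(1 + \left(\left(\left(\frac{3}{4} + 0\right) - 3\right) \frac{1}{6}\right)^{2} + 2 \left(\left(\frac{3}{4} + 0\right) - 3\right) \frac{1}{6}\right) 6 \left(-1\right) = \left(1 + \left(\left(\frac{3}{4} - 3\right) \frac{1}{6}\right)^{2} + 2 \left(\frac{3}{4} - 3\right) \frac{1}{6}\right) 6 \left(-1\right) = \left(1 + \left(\left(- \frac{9}{4}\right) \frac{1}{6}\right)^{2} + 2 \left(\left(- \frac{9}{4}\right) \frac{1}{6}\right)\right) 6 \left(-1\right) = \left(1 + \left(- \frac{3}{8}\right)^{2} + 2 \left(- \frac{3}{8}\right)\right) 6 \left(-1\right) = \left(1 + \frac{9}{64} - \frac{3}{4}\right) 6 \left(-1\right) = \frac{25}{64} \cdot 6 \left(-1\right) = \frac{75}{32} \left(-1\right) = - \frac{75}{32}$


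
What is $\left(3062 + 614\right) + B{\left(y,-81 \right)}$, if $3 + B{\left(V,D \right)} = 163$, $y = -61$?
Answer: $3836$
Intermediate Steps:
$B{\left(V,D \right)} = 160$ ($B{\left(V,D \right)} = -3 + 163 = 160$)
$\left(3062 + 614\right) + B{\left(y,-81 \right)} = \left(3062 + 614\right) + 160 = 3676 + 160 = 3836$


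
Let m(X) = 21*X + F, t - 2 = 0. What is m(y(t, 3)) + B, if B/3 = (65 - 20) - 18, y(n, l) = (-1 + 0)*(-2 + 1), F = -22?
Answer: 80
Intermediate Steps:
t = 2 (t = 2 + 0 = 2)
y(n, l) = 1 (y(n, l) = -1*(-1) = 1)
m(X) = -22 + 21*X (m(X) = 21*X - 22 = -22 + 21*X)
B = 81 (B = 3*((65 - 20) - 18) = 3*(45 - 18) = 3*27 = 81)
m(y(t, 3)) + B = (-22 + 21*1) + 81 = (-22 + 21) + 81 = -1 + 81 = 80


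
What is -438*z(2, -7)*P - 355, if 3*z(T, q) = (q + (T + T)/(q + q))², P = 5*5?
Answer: -9511045/49 ≈ -1.9410e+5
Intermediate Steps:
P = 25
z(T, q) = (q + T/q)²/3 (z(T, q) = (q + (T + T)/(q + q))²/3 = (q + (2*T)/((2*q)))²/3 = (q + (2*T)*(1/(2*q)))²/3 = (q + T/q)²/3)
-438*z(2, -7)*P - 355 = -438*(⅓)*(2 + (-7)²)²/(-7)²*25 - 355 = -438*(⅓)*(1/49)*(2 + 49)²*25 - 355 = -438*(⅓)*(1/49)*51²*25 - 355 = -438*(⅓)*(1/49)*2601*25 - 355 = -379746*25/49 - 355 = -438*21675/49 - 355 = -9493650/49 - 355 = -9511045/49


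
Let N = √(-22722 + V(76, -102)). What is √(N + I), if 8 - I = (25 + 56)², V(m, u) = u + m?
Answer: √(-6553 + 22*I*√47) ≈ 0.9315 + 80.956*I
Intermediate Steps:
V(m, u) = m + u
I = -6553 (I = 8 - (25 + 56)² = 8 - 1*81² = 8 - 1*6561 = 8 - 6561 = -6553)
N = 22*I*√47 (N = √(-22722 + (76 - 102)) = √(-22722 - 26) = √(-22748) = 22*I*√47 ≈ 150.82*I)
√(N + I) = √(22*I*√47 - 6553) = √(-6553 + 22*I*√47)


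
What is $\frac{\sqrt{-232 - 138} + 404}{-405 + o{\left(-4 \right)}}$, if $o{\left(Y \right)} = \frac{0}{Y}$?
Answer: $- \frac{404}{405} - \frac{i \sqrt{370}}{405} \approx -0.99753 - 0.047495 i$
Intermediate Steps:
$o{\left(Y \right)} = 0$
$\frac{\sqrt{-232 - 138} + 404}{-405 + o{\left(-4 \right)}} = \frac{\sqrt{-232 - 138} + 404}{-405 + 0} = \frac{\sqrt{-370} + 404}{-405} = \left(i \sqrt{370} + 404\right) \left(- \frac{1}{405}\right) = \left(404 + i \sqrt{370}\right) \left(- \frac{1}{405}\right) = - \frac{404}{405} - \frac{i \sqrt{370}}{405}$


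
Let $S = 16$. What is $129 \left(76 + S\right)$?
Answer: $11868$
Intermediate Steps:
$129 \left(76 + S\right) = 129 \left(76 + 16\right) = 129 \cdot 92 = 11868$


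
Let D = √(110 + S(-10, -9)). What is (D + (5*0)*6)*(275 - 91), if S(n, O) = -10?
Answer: 1840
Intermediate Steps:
D = 10 (D = √(110 - 10) = √100 = 10)
(D + (5*0)*6)*(275 - 91) = (10 + (5*0)*6)*(275 - 91) = (10 + 0*6)*184 = (10 + 0)*184 = 10*184 = 1840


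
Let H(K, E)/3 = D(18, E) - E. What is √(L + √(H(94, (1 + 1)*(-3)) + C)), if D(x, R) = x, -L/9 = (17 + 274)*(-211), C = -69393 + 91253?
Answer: √(552609 + 2*√5483) ≈ 743.48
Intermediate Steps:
C = 21860
L = 552609 (L = -9*(17 + 274)*(-211) = -2619*(-211) = -9*(-61401) = 552609)
H(K, E) = 54 - 3*E (H(K, E) = 3*(18 - E) = 54 - 3*E)
√(L + √(H(94, (1 + 1)*(-3)) + C)) = √(552609 + √((54 - 3*(1 + 1)*(-3)) + 21860)) = √(552609 + √((54 - 6*(-3)) + 21860)) = √(552609 + √((54 - 3*(-6)) + 21860)) = √(552609 + √((54 + 18) + 21860)) = √(552609 + √(72 + 21860)) = √(552609 + √21932) = √(552609 + 2*√5483)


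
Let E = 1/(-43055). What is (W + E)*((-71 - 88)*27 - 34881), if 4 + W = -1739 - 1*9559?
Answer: 19062366553314/43055 ≈ 4.4274e+8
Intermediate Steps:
W = -11302 (W = -4 + (-1739 - 1*9559) = -4 + (-1739 - 9559) = -4 - 11298 = -11302)
E = -1/43055 ≈ -2.3226e-5
(W + E)*((-71 - 88)*27 - 34881) = (-11302 - 1/43055)*((-71 - 88)*27 - 34881) = -486607611*(-159*27 - 34881)/43055 = -486607611*(-4293 - 34881)/43055 = -486607611/43055*(-39174) = 19062366553314/43055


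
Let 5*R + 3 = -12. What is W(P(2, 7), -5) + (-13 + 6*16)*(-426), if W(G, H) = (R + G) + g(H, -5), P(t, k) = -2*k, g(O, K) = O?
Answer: -35380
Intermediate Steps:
R = -3 (R = -⅗ + (⅕)*(-12) = -⅗ - 12/5 = -3)
W(G, H) = -3 + G + H (W(G, H) = (-3 + G) + H = -3 + G + H)
W(P(2, 7), -5) + (-13 + 6*16)*(-426) = (-3 - 2*7 - 5) + (-13 + 6*16)*(-426) = (-3 - 14 - 5) + (-13 + 96)*(-426) = -22 + 83*(-426) = -22 - 35358 = -35380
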